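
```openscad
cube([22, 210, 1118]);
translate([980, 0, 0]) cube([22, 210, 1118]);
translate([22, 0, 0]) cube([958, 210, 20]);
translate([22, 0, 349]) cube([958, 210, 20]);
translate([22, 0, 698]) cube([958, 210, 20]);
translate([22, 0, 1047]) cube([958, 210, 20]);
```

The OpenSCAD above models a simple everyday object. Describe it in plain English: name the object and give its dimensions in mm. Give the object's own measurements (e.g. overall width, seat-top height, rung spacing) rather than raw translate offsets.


An open bookshelf. Two side panels, each 22 mm thick, 210 mm deep and 1118 mm tall, stand 1002 mm apart (outside-to-outside). Between them sit 4 shelves, each 20 mm thick and 210 mm deep, spanning the full gap between the sides. The bottom shelf rests on the floor (its underside at z = 0) and the clear gap between one shelf's top and the next shelf's underside is 329 mm.


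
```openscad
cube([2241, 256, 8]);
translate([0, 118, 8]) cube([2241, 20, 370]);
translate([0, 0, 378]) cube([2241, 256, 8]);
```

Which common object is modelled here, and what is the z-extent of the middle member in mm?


An I-beam. The web height is 370 mm.

Two wide flanges with a thin centred web — an I-beam. Overall 386 mm minus two 8 mm flanges gives a web of 386 − 2·8 = 370 mm.


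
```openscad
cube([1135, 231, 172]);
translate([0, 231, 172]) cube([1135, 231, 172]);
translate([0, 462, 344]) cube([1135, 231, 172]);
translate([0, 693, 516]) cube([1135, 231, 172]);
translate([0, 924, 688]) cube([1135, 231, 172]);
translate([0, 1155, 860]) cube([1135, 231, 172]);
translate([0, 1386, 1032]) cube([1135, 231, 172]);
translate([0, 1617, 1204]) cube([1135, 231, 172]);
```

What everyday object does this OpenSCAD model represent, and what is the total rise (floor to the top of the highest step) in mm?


A staircase. The total rise is 1376 mm.

8 identical blocks, each offset up and back from the previous — a staircase. Each step is 172 mm tall and there are 8 of them, so the total rise is 8 × 172 = 1376 mm.


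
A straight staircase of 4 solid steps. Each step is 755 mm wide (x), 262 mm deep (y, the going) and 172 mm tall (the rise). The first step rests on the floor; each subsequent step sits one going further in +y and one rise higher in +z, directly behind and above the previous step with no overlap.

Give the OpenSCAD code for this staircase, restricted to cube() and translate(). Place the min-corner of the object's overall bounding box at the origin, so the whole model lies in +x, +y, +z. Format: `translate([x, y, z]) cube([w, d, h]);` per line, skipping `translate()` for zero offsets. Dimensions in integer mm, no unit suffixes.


cube([755, 262, 172]);
translate([0, 262, 172]) cube([755, 262, 172]);
translate([0, 524, 344]) cube([755, 262, 172]);
translate([0, 786, 516]) cube([755, 262, 172]);


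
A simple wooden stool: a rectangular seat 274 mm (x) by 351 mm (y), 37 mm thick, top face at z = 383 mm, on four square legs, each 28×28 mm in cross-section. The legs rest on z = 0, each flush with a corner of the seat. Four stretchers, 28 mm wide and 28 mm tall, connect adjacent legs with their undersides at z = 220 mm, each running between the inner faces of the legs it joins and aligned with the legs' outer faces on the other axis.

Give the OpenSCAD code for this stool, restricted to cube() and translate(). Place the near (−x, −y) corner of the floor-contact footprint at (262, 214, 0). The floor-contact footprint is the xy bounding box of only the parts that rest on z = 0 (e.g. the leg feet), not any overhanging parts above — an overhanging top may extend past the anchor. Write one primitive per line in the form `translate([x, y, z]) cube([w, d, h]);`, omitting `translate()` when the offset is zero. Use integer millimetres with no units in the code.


translate([262, 214, 346]) cube([274, 351, 37]);
translate([262, 214, 0]) cube([28, 28, 346]);
translate([508, 214, 0]) cube([28, 28, 346]);
translate([262, 537, 0]) cube([28, 28, 346]);
translate([508, 537, 0]) cube([28, 28, 346]);
translate([290, 214, 220]) cube([218, 28, 28]);
translate([290, 537, 220]) cube([218, 28, 28]);
translate([262, 242, 220]) cube([28, 295, 28]);
translate([508, 242, 220]) cube([28, 295, 28]);


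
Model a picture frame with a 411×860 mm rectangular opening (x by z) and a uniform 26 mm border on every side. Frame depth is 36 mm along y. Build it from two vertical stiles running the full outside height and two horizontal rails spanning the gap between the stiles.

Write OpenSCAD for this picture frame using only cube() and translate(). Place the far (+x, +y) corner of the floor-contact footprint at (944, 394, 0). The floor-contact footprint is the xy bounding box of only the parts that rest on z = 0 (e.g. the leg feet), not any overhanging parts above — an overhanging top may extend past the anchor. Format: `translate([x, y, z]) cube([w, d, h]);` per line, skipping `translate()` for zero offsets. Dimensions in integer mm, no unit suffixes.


translate([481, 358, 0]) cube([26, 36, 912]);
translate([918, 358, 0]) cube([26, 36, 912]);
translate([507, 358, 0]) cube([411, 36, 26]);
translate([507, 358, 886]) cube([411, 36, 26]);


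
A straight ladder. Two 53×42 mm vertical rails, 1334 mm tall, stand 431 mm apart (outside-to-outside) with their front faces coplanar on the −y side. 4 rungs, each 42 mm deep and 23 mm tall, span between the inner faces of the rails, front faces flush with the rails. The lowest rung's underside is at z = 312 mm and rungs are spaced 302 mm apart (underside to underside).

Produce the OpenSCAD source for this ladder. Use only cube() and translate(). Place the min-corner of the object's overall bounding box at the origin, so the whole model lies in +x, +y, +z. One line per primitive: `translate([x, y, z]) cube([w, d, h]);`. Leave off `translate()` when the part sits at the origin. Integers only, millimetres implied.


cube([53, 42, 1334]);
translate([378, 0, 0]) cube([53, 42, 1334]);
translate([53, 0, 312]) cube([325, 42, 23]);
translate([53, 0, 614]) cube([325, 42, 23]);
translate([53, 0, 916]) cube([325, 42, 23]);
translate([53, 0, 1218]) cube([325, 42, 23]);


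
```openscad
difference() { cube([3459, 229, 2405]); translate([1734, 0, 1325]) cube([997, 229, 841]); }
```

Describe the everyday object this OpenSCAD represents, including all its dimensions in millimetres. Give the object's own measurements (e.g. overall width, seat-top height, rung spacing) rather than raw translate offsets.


A wall 3459 mm long (x), 229 mm thick (y), 2405 mm tall, with a rectangular window opening cut through it. The opening is 997 mm wide and 841 mm tall; its sill is at z = 1325 mm and its near (−x) edge is 1734 mm from the wall's −x end. The opening passes through the full wall thickness.


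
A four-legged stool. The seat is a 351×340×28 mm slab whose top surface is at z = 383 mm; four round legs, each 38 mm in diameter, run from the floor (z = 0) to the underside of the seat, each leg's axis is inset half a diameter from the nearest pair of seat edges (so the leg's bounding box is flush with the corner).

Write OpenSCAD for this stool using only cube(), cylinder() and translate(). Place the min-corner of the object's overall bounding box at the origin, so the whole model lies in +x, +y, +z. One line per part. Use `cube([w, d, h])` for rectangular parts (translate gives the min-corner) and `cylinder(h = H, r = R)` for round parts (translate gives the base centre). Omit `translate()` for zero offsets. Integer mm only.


translate([0, 0, 355]) cube([351, 340, 28]);
translate([19, 19, 0]) cylinder(h = 355, r = 19);
translate([332, 19, 0]) cylinder(h = 355, r = 19);
translate([19, 321, 0]) cylinder(h = 355, r = 19);
translate([332, 321, 0]) cylinder(h = 355, r = 19);


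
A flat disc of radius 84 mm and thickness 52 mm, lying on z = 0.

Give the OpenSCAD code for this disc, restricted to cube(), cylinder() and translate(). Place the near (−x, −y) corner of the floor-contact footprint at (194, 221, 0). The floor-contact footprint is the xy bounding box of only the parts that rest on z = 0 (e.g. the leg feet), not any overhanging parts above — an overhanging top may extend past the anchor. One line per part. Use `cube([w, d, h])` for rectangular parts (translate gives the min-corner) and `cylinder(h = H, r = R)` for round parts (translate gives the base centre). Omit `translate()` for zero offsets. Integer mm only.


translate([278, 305, 0]) cylinder(h = 52, r = 84);


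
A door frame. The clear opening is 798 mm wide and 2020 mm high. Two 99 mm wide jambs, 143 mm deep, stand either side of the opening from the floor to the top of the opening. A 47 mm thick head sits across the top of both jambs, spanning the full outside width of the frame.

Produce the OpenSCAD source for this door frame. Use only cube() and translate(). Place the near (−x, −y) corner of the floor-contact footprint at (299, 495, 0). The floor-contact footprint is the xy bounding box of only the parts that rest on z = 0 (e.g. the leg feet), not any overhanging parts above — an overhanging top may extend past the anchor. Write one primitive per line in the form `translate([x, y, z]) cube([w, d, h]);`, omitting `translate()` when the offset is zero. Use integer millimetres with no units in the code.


translate([299, 495, 0]) cube([99, 143, 2020]);
translate([1196, 495, 0]) cube([99, 143, 2020]);
translate([299, 495, 2020]) cube([996, 143, 47]);


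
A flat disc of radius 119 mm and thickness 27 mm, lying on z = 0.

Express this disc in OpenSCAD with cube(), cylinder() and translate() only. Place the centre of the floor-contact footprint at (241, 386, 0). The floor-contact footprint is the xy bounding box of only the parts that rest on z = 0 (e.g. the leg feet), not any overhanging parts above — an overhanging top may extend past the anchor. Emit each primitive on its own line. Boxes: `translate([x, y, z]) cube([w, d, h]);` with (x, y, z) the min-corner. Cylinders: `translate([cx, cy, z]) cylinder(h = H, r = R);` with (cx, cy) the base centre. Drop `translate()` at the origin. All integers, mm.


translate([241, 386, 0]) cylinder(h = 27, r = 119);


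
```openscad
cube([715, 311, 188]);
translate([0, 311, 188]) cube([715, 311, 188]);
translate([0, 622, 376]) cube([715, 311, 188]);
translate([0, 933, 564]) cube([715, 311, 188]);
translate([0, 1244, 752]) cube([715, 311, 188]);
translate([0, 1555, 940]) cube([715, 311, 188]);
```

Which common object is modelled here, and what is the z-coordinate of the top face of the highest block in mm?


A staircase. The total rise is 1128 mm.

6 identical blocks, each offset up and back from the previous — a staircase. Each step is 188 mm tall and there are 6 of them, so the total rise is 6 × 188 = 1128 mm.


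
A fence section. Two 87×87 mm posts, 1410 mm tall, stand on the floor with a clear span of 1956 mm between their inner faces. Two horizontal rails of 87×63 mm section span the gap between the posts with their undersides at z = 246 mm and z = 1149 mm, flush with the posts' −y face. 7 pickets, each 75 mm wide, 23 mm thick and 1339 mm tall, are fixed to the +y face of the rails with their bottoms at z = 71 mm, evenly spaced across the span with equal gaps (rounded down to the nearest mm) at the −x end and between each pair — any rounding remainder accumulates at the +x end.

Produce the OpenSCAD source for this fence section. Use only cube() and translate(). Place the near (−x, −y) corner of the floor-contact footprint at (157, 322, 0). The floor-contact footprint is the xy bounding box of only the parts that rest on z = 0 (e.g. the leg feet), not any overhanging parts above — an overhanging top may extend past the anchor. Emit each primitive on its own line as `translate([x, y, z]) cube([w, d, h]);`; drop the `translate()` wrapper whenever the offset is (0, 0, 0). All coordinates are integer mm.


translate([157, 322, 0]) cube([87, 87, 1410]);
translate([2200, 322, 0]) cube([87, 87, 1410]);
translate([244, 322, 246]) cube([1956, 87, 63]);
translate([244, 322, 1149]) cube([1956, 87, 63]);
translate([422, 409, 71]) cube([75, 23, 1339]);
translate([675, 409, 71]) cube([75, 23, 1339]);
translate([928, 409, 71]) cube([75, 23, 1339]);
translate([1181, 409, 71]) cube([75, 23, 1339]);
translate([1434, 409, 71]) cube([75, 23, 1339]);
translate([1687, 409, 71]) cube([75, 23, 1339]);
translate([1940, 409, 71]) cube([75, 23, 1339]);


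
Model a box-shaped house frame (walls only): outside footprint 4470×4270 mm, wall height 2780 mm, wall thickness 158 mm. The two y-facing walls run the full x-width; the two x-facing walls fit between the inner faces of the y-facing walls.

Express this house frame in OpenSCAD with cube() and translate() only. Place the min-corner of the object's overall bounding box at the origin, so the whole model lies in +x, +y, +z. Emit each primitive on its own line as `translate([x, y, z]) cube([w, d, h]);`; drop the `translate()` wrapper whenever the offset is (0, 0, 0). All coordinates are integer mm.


cube([4470, 158, 2780]);
translate([0, 4112, 0]) cube([4470, 158, 2780]);
translate([0, 158, 0]) cube([158, 3954, 2780]);
translate([4312, 158, 0]) cube([158, 3954, 2780]);


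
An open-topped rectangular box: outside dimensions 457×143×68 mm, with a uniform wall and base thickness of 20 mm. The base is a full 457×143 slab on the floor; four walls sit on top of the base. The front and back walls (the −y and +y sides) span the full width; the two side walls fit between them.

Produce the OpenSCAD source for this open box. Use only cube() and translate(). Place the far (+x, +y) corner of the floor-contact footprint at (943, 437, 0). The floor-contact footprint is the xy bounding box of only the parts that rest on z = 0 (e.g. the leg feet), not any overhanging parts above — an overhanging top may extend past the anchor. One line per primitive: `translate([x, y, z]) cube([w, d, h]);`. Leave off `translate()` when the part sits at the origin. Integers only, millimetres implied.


translate([486, 294, 0]) cube([457, 143, 20]);
translate([486, 294, 20]) cube([457, 20, 48]);
translate([486, 417, 20]) cube([457, 20, 48]);
translate([486, 314, 20]) cube([20, 103, 48]);
translate([923, 314, 20]) cube([20, 103, 48]);


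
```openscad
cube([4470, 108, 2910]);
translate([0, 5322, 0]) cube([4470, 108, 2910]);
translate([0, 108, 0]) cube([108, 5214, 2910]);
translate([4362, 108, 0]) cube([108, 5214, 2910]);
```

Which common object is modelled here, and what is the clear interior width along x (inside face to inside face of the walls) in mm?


A house (or room) frame. The interior width is 4254 mm.

Four 2910 mm walls enclosing a rectangle with no floor or roof — a room or house frame. Outside width is 4470 mm and wall thickness is 108 mm, so the interior width is 4470 − 2 × 108 = 4254 mm.


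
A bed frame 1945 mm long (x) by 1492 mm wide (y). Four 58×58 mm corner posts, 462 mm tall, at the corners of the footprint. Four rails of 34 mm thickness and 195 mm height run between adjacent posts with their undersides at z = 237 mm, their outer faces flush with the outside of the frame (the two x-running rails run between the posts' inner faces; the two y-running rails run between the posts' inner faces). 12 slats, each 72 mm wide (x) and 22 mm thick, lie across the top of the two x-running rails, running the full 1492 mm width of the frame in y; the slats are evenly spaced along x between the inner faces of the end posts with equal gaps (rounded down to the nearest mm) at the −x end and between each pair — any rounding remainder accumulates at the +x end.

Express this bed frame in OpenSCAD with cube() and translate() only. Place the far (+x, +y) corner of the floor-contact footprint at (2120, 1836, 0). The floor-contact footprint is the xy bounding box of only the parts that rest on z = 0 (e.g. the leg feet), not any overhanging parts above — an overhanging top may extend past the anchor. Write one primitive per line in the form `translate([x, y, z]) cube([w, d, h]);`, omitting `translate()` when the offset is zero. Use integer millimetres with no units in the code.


translate([175, 344, 0]) cube([58, 58, 462]);
translate([175, 1778, 0]) cube([58, 58, 462]);
translate([2062, 344, 0]) cube([58, 58, 462]);
translate([2062, 1778, 0]) cube([58, 58, 462]);
translate([233, 344, 237]) cube([1829, 34, 195]);
translate([233, 1802, 237]) cube([1829, 34, 195]);
translate([175, 402, 237]) cube([34, 1376, 195]);
translate([2086, 402, 237]) cube([34, 1376, 195]);
translate([307, 344, 432]) cube([72, 1492, 22]);
translate([453, 344, 432]) cube([72, 1492, 22]);
translate([599, 344, 432]) cube([72, 1492, 22]);
translate([745, 344, 432]) cube([72, 1492, 22]);
translate([891, 344, 432]) cube([72, 1492, 22]);
translate([1037, 344, 432]) cube([72, 1492, 22]);
translate([1183, 344, 432]) cube([72, 1492, 22]);
translate([1329, 344, 432]) cube([72, 1492, 22]);
translate([1475, 344, 432]) cube([72, 1492, 22]);
translate([1621, 344, 432]) cube([72, 1492, 22]);
translate([1767, 344, 432]) cube([72, 1492, 22]);
translate([1913, 344, 432]) cube([72, 1492, 22]);


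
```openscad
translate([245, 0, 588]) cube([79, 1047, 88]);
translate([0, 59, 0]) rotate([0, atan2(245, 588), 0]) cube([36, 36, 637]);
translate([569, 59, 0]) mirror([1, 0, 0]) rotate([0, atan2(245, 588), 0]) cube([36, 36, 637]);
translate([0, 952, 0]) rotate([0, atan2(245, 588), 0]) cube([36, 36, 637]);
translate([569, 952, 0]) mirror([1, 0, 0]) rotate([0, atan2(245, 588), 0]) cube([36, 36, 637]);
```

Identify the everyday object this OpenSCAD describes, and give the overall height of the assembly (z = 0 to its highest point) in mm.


A sawhorse. The overall height is 676 mm.

A beam across two mirrored pairs of raked legs — a sawhorse. The beam's underside is at z = 588 (matching the legs' vertical rise in atan2(245, 588)) and the beam is 88 mm tall, so its top is at 588 + 88 = 676 mm. The raked legs top out at the beam's underside, so that is the highest point.


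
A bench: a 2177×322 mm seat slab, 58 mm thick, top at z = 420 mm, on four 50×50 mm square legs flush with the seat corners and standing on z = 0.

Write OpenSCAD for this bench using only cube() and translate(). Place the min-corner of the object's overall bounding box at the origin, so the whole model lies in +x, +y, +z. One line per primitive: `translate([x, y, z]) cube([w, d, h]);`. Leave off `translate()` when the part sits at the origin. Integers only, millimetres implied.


translate([0, 0, 362]) cube([2177, 322, 58]);
cube([50, 50, 362]);
translate([0, 272, 0]) cube([50, 50, 362]);
translate([2127, 0, 0]) cube([50, 50, 362]);
translate([2127, 272, 0]) cube([50, 50, 362]);


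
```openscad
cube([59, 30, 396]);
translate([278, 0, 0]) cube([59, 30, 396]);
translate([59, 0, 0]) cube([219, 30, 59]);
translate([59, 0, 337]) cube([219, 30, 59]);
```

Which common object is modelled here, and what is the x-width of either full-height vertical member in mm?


A picture frame. The border width is 59 mm.

Four thin pieces enclosing a rectangular opening — a picture frame. The two full-height stiles are 396 mm tall; the top rail sits at z = 337 and is 59 mm tall, so the border above the opening is 396 − 337 = 59 mm, matching the stile x-width.


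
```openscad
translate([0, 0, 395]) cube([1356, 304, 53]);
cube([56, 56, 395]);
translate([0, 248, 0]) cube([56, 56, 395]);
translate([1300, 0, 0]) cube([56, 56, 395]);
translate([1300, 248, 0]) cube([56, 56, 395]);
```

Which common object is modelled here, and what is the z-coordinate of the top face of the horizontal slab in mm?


A bench. The seat-top height is 448 mm.

A long slab on four corner posts — a bench. The slab sits at z = 395 with thickness 53, so the top is 395 + 53 = 448 mm.


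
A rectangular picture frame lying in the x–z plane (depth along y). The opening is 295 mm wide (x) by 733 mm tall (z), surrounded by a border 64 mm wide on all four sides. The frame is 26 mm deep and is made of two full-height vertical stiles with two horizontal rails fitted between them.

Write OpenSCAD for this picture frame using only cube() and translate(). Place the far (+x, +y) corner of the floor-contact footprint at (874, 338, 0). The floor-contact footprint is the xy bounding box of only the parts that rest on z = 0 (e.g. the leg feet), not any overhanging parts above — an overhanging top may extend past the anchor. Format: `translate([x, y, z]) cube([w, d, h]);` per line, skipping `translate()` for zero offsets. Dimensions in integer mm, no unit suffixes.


translate([451, 312, 0]) cube([64, 26, 861]);
translate([810, 312, 0]) cube([64, 26, 861]);
translate([515, 312, 0]) cube([295, 26, 64]);
translate([515, 312, 797]) cube([295, 26, 64]);


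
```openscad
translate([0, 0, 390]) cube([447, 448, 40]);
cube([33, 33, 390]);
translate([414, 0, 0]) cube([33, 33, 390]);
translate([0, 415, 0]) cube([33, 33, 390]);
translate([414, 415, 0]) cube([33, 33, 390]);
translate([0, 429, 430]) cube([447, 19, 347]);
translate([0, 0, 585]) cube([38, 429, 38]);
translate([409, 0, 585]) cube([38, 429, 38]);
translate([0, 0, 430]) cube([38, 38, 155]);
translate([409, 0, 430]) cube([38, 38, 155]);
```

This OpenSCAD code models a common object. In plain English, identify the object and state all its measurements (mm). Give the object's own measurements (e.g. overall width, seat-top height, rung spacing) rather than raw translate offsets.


A chair. The seat is a 447×448×40 mm slab with its top at z = 430 mm, on four 33×33 mm corner legs (flush with the seat edges, standing on z = 0). A flat backrest 19 mm thick, 347 mm tall, spans the full seat width and rises from the seat top along its +y edge, rear face flush with the rear of the seat. Two armrests of 38×38 mm section run along each side from the seat's front edge to the front of the backrest, top faces 193 mm above the seat top and outer faces flush with the seat's x-edges; a 38×38 mm post under the front of each armrest stands on the seat at the front corner.


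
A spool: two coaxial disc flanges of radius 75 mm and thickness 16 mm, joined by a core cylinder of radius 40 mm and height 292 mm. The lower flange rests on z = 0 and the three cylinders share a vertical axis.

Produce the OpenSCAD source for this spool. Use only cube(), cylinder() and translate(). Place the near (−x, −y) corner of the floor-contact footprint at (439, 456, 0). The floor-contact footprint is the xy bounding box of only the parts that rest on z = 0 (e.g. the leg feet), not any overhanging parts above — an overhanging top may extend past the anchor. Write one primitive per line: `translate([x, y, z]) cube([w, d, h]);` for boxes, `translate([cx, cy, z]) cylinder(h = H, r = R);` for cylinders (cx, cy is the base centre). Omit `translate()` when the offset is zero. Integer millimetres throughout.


translate([514, 531, 0]) cylinder(h = 16, r = 75);
translate([514, 531, 16]) cylinder(h = 292, r = 40);
translate([514, 531, 308]) cylinder(h = 16, r = 75);


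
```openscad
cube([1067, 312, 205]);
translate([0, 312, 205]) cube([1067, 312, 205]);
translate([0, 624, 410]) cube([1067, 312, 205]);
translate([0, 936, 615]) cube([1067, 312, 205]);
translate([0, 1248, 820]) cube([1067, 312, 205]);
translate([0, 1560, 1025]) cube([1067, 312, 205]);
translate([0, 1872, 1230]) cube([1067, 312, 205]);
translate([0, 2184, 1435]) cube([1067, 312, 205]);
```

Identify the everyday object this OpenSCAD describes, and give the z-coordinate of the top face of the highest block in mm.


A staircase. The total rise is 1640 mm.

8 identical blocks, each offset up and back from the previous — a staircase. Each step is 205 mm tall and there are 8 of them, so the total rise is 8 × 205 = 1640 mm.


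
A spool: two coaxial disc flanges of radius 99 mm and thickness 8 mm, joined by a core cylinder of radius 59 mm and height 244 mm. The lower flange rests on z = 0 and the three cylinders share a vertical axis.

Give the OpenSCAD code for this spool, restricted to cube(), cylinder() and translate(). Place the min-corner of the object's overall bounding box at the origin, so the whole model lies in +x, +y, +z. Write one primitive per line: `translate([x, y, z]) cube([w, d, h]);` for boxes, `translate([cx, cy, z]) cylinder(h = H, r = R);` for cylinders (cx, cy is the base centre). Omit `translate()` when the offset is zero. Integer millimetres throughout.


translate([99, 99, 0]) cylinder(h = 8, r = 99);
translate([99, 99, 8]) cylinder(h = 244, r = 59);
translate([99, 99, 252]) cylinder(h = 8, r = 99);


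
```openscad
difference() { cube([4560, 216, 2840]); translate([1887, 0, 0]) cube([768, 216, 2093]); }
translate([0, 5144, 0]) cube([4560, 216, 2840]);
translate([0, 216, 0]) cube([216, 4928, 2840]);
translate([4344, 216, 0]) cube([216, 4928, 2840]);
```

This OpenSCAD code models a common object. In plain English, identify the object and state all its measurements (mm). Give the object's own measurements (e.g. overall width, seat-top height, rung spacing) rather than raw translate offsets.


A single room: four walls, each 2840 mm tall and 216 mm thick, enclosing an outside footprint 4560×5360 mm (x × y), no floor or roof. The front and back walls (−y and +y sides) run the full x-width; the side walls fit between their inner faces. A door opening 768 mm wide and 2093 mm tall is cut through the front wall from the floor up, its −x edge 1887 mm from the wall's −x end.


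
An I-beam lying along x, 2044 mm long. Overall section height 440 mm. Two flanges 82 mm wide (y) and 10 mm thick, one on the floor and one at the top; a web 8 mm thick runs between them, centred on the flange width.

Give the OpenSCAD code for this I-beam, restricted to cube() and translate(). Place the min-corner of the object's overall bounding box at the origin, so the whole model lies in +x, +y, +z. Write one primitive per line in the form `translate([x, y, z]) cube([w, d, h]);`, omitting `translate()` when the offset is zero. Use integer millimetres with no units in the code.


cube([2044, 82, 10]);
translate([0, 37, 10]) cube([2044, 8, 420]);
translate([0, 0, 430]) cube([2044, 82, 10]);


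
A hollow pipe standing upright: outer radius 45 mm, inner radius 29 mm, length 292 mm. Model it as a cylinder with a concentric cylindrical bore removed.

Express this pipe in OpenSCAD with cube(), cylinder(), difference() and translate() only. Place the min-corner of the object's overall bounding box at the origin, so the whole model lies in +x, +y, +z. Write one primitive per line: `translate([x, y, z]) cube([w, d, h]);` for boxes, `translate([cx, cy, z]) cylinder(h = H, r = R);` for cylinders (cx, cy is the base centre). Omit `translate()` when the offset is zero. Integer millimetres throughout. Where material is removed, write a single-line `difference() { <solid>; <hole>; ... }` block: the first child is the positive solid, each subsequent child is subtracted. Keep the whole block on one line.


difference() { translate([45, 45, 0]) cylinder(h = 292, r = 45); translate([45, 45, 0]) cylinder(h = 292, r = 29); }


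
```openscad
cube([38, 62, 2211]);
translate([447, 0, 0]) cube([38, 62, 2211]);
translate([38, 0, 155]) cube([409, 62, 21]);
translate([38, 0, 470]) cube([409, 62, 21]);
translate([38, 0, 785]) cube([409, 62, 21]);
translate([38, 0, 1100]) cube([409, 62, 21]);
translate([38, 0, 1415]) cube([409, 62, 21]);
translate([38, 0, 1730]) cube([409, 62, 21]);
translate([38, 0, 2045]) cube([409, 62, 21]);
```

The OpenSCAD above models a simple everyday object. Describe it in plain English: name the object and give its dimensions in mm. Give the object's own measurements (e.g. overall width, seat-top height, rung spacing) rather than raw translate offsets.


A straight ladder. Two 38×62 mm vertical rails, 2211 mm tall, stand 485 mm apart (outside-to-outside) with their front faces coplanar on the −y side. 7 rungs, each 62 mm deep and 21 mm tall, span between the inner faces of the rails, front faces flush with the rails. The lowest rung's underside is at z = 155 mm and rungs are spaced 315 mm apart (underside to underside).


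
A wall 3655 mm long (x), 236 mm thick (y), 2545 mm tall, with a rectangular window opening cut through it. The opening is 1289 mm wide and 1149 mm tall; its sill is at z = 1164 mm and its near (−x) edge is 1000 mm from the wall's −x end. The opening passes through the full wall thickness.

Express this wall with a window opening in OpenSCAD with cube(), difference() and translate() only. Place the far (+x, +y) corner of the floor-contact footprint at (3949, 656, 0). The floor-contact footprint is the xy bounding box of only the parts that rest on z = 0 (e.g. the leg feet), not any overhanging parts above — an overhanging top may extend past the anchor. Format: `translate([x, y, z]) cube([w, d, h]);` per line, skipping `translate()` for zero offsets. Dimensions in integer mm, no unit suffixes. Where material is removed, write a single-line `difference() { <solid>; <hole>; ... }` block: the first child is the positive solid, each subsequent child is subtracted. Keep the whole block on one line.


difference() { translate([294, 420, 0]) cube([3655, 236, 2545]); translate([1294, 420, 1164]) cube([1289, 236, 1149]); }


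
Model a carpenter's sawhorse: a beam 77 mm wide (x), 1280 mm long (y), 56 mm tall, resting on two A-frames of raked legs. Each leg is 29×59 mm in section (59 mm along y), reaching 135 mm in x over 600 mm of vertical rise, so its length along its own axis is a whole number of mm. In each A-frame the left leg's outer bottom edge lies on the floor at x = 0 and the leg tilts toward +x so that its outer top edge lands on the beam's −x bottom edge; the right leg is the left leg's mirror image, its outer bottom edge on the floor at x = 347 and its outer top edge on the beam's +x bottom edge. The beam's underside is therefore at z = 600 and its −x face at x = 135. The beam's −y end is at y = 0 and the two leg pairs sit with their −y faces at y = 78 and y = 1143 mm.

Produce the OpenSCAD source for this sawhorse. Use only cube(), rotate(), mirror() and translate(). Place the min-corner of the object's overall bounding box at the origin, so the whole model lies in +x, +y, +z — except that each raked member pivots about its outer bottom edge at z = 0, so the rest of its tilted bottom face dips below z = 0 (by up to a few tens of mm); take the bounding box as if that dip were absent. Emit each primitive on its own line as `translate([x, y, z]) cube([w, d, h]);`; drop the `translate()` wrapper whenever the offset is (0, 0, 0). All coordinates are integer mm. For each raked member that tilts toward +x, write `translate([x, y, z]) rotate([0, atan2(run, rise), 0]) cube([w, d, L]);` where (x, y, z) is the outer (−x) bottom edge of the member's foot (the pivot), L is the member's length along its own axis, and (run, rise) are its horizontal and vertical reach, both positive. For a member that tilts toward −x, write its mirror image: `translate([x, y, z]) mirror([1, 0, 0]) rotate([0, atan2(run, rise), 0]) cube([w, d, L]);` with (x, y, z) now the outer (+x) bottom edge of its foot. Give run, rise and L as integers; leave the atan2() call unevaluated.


translate([135, 0, 600]) cube([77, 1280, 56]);
translate([0, 78, 0]) rotate([0, atan2(135, 600), 0]) cube([29, 59, 615]);
translate([347, 78, 0]) mirror([1, 0, 0]) rotate([0, atan2(135, 600), 0]) cube([29, 59, 615]);
translate([0, 1143, 0]) rotate([0, atan2(135, 600), 0]) cube([29, 59, 615]);
translate([347, 1143, 0]) mirror([1, 0, 0]) rotate([0, atan2(135, 600), 0]) cube([29, 59, 615]);


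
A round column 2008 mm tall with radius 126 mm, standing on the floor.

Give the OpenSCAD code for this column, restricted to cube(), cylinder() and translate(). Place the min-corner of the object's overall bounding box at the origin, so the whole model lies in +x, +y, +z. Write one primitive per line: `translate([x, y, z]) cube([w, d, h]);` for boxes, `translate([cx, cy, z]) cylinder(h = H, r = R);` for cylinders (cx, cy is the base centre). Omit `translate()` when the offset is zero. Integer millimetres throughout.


translate([126, 126, 0]) cylinder(h = 2008, r = 126);


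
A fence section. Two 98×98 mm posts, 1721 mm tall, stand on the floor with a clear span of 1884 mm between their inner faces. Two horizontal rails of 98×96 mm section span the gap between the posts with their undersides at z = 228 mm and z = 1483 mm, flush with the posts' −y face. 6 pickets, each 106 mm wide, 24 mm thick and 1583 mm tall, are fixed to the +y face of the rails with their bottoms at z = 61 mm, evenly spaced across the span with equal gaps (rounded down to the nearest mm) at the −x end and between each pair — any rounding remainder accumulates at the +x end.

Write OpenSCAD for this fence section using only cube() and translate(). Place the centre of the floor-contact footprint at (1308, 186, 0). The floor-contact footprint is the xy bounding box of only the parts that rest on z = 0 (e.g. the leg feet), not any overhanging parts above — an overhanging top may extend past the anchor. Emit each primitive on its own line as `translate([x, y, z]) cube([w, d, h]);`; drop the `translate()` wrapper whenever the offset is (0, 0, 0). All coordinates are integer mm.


translate([268, 137, 0]) cube([98, 98, 1721]);
translate([2250, 137, 0]) cube([98, 98, 1721]);
translate([366, 137, 228]) cube([1884, 98, 96]);
translate([366, 137, 1483]) cube([1884, 98, 96]);
translate([544, 235, 61]) cube([106, 24, 1583]);
translate([828, 235, 61]) cube([106, 24, 1583]);
translate([1112, 235, 61]) cube([106, 24, 1583]);
translate([1396, 235, 61]) cube([106, 24, 1583]);
translate([1680, 235, 61]) cube([106, 24, 1583]);
translate([1964, 235, 61]) cube([106, 24, 1583]);


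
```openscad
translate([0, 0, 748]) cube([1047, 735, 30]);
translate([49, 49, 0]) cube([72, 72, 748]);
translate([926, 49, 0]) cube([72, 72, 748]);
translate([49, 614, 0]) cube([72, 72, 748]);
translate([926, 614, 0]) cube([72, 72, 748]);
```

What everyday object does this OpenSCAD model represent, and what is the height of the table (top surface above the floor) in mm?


A table. The table height is 778 mm.

A 1047×735×30 slab sits at z = 748 on four 72 mm square posts — a table. The top surface is at 748 + 30 = 778 mm.


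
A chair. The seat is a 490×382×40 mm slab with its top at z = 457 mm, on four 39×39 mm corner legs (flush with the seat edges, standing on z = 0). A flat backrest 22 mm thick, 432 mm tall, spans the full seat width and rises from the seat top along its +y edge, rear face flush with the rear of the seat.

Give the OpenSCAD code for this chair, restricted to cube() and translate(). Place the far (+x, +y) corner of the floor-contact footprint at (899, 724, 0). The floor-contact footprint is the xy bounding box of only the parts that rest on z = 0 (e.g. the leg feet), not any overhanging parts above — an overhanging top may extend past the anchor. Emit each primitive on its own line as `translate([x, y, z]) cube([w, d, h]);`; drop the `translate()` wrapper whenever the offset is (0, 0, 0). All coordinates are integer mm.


translate([409, 342, 417]) cube([490, 382, 40]);
translate([409, 342, 0]) cube([39, 39, 417]);
translate([860, 342, 0]) cube([39, 39, 417]);
translate([409, 685, 0]) cube([39, 39, 417]);
translate([860, 685, 0]) cube([39, 39, 417]);
translate([409, 702, 457]) cube([490, 22, 432]);


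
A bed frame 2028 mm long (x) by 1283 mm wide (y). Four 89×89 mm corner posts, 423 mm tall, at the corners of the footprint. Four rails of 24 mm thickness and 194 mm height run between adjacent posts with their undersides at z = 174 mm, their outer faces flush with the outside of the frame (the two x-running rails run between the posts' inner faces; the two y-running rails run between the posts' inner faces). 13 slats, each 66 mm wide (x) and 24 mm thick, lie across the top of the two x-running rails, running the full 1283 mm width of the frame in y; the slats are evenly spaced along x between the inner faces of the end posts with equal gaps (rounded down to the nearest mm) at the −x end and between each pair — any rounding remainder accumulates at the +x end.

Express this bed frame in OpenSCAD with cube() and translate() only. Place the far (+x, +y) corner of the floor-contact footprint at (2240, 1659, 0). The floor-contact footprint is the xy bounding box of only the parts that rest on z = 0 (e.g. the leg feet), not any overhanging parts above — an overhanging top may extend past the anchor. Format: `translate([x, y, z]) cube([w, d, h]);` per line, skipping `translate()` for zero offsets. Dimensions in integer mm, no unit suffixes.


translate([212, 376, 0]) cube([89, 89, 423]);
translate([212, 1570, 0]) cube([89, 89, 423]);
translate([2151, 376, 0]) cube([89, 89, 423]);
translate([2151, 1570, 0]) cube([89, 89, 423]);
translate([301, 376, 174]) cube([1850, 24, 194]);
translate([301, 1635, 174]) cube([1850, 24, 194]);
translate([212, 465, 174]) cube([24, 1105, 194]);
translate([2216, 465, 174]) cube([24, 1105, 194]);
translate([371, 376, 368]) cube([66, 1283, 24]);
translate([507, 376, 368]) cube([66, 1283, 24]);
translate([643, 376, 368]) cube([66, 1283, 24]);
translate([779, 376, 368]) cube([66, 1283, 24]);
translate([915, 376, 368]) cube([66, 1283, 24]);
translate([1051, 376, 368]) cube([66, 1283, 24]);
translate([1187, 376, 368]) cube([66, 1283, 24]);
translate([1323, 376, 368]) cube([66, 1283, 24]);
translate([1459, 376, 368]) cube([66, 1283, 24]);
translate([1595, 376, 368]) cube([66, 1283, 24]);
translate([1731, 376, 368]) cube([66, 1283, 24]);
translate([1867, 376, 368]) cube([66, 1283, 24]);
translate([2003, 376, 368]) cube([66, 1283, 24]);


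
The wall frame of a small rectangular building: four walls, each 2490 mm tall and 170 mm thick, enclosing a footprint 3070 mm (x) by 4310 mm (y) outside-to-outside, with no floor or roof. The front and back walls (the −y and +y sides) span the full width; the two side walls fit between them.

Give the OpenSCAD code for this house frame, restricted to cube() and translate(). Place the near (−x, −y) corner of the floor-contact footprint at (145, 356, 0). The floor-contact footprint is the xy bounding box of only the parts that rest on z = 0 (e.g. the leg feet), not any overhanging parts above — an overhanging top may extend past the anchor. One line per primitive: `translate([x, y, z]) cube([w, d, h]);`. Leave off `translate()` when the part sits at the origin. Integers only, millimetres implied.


translate([145, 356, 0]) cube([3070, 170, 2490]);
translate([145, 4496, 0]) cube([3070, 170, 2490]);
translate([145, 526, 0]) cube([170, 3970, 2490]);
translate([3045, 526, 0]) cube([170, 3970, 2490]);


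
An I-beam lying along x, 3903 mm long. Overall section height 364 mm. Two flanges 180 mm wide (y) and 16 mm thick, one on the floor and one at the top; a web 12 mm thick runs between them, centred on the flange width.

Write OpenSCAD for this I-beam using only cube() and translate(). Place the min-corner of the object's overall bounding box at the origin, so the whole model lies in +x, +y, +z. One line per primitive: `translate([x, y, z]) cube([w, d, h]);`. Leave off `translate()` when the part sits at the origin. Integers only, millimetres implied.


cube([3903, 180, 16]);
translate([0, 84, 16]) cube([3903, 12, 332]);
translate([0, 0, 348]) cube([3903, 180, 16]);


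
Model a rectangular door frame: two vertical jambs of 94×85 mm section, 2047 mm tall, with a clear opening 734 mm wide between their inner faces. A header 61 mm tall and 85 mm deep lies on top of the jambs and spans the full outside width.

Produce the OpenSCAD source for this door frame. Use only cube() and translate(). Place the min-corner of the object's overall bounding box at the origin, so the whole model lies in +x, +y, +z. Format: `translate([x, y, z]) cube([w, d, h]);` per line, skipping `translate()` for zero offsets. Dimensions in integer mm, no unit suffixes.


cube([94, 85, 2047]);
translate([828, 0, 0]) cube([94, 85, 2047]);
translate([0, 0, 2047]) cube([922, 85, 61]);


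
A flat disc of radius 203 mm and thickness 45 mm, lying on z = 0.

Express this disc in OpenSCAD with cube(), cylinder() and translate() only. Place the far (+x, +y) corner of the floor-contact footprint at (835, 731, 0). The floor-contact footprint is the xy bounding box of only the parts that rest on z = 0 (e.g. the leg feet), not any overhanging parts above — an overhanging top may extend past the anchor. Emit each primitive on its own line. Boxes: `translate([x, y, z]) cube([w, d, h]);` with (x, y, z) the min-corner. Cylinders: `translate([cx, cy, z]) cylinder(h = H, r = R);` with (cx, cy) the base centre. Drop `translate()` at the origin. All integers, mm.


translate([632, 528, 0]) cylinder(h = 45, r = 203);
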